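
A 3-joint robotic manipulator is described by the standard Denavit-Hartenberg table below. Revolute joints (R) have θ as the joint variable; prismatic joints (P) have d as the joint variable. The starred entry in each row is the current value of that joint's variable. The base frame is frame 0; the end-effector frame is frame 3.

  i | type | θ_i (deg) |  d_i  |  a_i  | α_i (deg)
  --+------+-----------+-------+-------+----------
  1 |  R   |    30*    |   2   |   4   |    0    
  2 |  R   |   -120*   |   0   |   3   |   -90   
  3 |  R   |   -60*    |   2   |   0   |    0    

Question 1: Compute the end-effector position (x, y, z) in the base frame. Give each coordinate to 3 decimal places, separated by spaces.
5.464 -1.000 2.000

after link 1: o_1 = (3.4641, 2.0000, 2.0000)
after link 2: o_2 = (3.4641, -1.0000, 2.0000)
after link 3: o_3 = (5.4641, -1.0000, 2.0000)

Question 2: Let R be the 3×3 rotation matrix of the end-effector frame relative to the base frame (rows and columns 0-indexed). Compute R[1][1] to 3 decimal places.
End-effector y-axis (col 1 of R) = (0.0000,-0.8660,-0.5000)
R[1][1] = -0.8660

-0.866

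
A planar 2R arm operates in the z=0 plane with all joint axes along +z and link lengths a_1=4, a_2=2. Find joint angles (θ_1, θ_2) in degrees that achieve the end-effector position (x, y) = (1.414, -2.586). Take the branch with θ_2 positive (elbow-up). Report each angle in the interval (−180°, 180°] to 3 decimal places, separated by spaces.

-90.006 134.997

cos θ_2 = (8.6868−4²−2²)/(2·4·2) = -0.7071; θ_2 = 134.9975° (elbow-up)
β = atan2(-2.5860,1.4140) = -61.3306°; ψ = atan2(1.4143,2.5858) = 28.6755°
θ_1 = β − ψ = -90.0061°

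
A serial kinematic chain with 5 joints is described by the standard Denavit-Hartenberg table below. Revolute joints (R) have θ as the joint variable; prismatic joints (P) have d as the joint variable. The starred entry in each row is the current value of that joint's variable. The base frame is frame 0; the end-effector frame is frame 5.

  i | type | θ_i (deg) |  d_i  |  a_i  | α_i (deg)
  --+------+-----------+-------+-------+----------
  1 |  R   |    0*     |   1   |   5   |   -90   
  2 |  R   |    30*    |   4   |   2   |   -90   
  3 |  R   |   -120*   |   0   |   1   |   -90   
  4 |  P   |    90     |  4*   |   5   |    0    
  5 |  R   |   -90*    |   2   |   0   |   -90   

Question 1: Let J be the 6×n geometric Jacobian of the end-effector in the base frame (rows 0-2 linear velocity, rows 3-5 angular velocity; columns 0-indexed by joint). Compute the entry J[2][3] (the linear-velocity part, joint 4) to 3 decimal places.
prismatic axis z_3 = (0.7500,0.5000,-0.4330)
J_v[:, 3] = z_3; J_ω[:, 3] = (0,0,0)
entry J[2][3] = -0.4330

-0.433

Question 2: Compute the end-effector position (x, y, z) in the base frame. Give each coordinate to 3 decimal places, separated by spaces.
13.299 7.866 1.982

after link 1: o_1 = (5.0000, 0.0000, 1.0000)
after link 2: o_2 = (6.7321, 4.0000, 0.0000)
after link 3: o_3 = (6.2990, 4.8660, 0.2500)
after link 4: o_4 = (11.7990, 6.8660, 2.8481)
after link 5: o_5 = (13.2990, 7.8660, 1.9821)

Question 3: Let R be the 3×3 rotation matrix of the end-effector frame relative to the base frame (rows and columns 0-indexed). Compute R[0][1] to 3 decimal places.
-0.750

End-effector y-axis (col 1 of R) = (-0.7500,-0.5000,0.4330)
R[0][1] = -0.7500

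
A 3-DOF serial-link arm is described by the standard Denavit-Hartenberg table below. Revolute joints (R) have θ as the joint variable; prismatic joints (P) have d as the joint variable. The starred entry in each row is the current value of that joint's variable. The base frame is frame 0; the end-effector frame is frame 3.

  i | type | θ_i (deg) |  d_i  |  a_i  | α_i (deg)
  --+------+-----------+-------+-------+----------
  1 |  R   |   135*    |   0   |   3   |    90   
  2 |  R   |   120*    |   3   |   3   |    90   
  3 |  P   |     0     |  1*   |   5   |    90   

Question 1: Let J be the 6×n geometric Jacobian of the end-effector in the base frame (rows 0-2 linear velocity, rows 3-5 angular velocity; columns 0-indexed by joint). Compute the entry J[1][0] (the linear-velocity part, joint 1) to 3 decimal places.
axis z_0 = ẑ; lever o_n−o_0 = (2.2161,2.0266,7.4282)
cross product → J_v[:, 0] = (-2.0266,2.2161,0.0000)
J_ω[:, 0] = z_0
entry J[1][0] = 2.2161

2.216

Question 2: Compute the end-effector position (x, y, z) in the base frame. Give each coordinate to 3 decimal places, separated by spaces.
after link 1: o_1 = (-2.1213, 2.1213, 0.0000)
after link 2: o_2 = (1.0607, 3.1820, 2.5981)
after link 3: o_3 = (2.2161, 2.0266, 7.4282)

2.216 2.027 7.428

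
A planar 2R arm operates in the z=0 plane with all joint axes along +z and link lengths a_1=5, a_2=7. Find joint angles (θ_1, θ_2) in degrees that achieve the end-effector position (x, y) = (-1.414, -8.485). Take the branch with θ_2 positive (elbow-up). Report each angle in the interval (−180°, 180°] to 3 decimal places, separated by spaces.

-153.926 90.004

cos θ_2 = (73.9946−5²−7²)/(2·5·7) = -0.0001; θ_2 = 90.0044° (elbow-up)
β = atan2(-8.4850,-1.4140) = -99.4612°; ψ = atan2(7.0000,4.9995) = 54.4652°
θ_1 = β − ψ = -153.9265°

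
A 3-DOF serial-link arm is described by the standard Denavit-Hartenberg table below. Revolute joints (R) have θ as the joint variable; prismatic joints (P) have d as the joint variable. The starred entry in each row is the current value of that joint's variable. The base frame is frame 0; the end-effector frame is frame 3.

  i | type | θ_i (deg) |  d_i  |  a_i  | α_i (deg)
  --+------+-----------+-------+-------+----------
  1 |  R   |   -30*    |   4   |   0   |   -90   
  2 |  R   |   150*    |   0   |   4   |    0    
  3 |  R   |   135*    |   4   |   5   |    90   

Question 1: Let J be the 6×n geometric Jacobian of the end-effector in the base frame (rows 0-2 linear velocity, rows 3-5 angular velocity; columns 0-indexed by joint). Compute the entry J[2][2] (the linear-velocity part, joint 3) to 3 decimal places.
-1.294

axis z_2 = (0.5000,0.8660,0.0000); lever o_n−o_2 = (3.1207,2.8171,4.8296)
cross product → J_v[:, 2] = (4.1826,-2.4148,-1.2941)
J_ω[:, 2] = z_2
entry J[2][2] = -1.2941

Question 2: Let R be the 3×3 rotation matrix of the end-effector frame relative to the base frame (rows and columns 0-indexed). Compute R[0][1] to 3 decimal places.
End-effector y-axis (col 1 of R) = (0.5000,0.8660,0.0000)
R[0][1] = 0.5000

0.500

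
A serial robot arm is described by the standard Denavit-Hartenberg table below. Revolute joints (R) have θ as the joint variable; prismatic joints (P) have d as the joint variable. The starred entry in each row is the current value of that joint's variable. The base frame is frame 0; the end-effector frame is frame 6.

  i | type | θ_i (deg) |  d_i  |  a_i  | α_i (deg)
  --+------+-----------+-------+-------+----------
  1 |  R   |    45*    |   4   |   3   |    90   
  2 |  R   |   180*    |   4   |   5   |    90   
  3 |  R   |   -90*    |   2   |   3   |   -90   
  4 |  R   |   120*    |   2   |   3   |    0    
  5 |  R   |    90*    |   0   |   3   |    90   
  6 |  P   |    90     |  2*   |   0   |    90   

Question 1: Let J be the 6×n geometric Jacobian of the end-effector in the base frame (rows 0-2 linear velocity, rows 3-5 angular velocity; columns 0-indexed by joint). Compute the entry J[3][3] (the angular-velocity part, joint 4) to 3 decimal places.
axis z_3 = (-0.7071,-0.7071,0.0000); lever o_n−o_3 = (2.1907,-5.0191,-2.8301)
cross product → J_v[:, 3] = (2.0012,-2.0012,5.0981)
J_ω[:, 3] = z_3
entry J[3][3] = -0.7071

-0.707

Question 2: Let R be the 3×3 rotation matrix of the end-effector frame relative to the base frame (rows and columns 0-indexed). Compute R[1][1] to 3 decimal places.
End-effector y-axis (col 1 of R) = (0.3536,-0.3536,-0.8660)
R[1][1] = -0.3536

-0.354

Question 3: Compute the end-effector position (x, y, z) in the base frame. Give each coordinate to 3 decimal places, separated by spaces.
1.484 -7.140 3.170

after link 1: o_1 = (2.1213, 2.1213, 4.0000)
after link 2: o_2 = (1.4142, -4.2426, 4.0000)
after link 3: o_3 = (-0.7071, -2.1213, 6.0000)
after link 4: o_4 = (-1.0607, -4.5962, 3.4019)
after link 5: o_5 = (0.7765, -6.4333, 4.9019)
after link 6: o_6 = (1.4836, -7.1404, 3.1699)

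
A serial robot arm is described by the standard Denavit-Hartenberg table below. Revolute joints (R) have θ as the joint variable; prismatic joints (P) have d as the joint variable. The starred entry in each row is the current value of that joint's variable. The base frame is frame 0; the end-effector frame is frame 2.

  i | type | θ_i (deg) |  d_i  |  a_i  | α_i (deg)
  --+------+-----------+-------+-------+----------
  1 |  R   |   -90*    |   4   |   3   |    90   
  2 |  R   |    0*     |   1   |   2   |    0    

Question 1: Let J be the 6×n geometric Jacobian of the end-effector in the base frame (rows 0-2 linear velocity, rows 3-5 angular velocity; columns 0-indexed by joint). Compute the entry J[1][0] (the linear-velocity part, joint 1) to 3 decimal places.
-1.000

axis z_0 = ẑ; lever o_n−o_0 = (-1.0000,-5.0000,4.0000)
cross product → J_v[:, 0] = (5.0000,-1.0000,0.0000)
J_ω[:, 0] = z_0
entry J[1][0] = -1.0000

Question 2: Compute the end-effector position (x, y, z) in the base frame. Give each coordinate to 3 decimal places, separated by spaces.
after link 1: o_1 = (0.0000, -3.0000, 4.0000)
after link 2: o_2 = (-1.0000, -5.0000, 4.0000)

-1.000 -5.000 4.000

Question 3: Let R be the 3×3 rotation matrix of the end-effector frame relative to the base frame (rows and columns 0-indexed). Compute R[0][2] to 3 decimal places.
-1.000

End-effector z-axis (col 2 of R) = (-1.0000,-0.0000,0.0000)
R[0][2] = -1.0000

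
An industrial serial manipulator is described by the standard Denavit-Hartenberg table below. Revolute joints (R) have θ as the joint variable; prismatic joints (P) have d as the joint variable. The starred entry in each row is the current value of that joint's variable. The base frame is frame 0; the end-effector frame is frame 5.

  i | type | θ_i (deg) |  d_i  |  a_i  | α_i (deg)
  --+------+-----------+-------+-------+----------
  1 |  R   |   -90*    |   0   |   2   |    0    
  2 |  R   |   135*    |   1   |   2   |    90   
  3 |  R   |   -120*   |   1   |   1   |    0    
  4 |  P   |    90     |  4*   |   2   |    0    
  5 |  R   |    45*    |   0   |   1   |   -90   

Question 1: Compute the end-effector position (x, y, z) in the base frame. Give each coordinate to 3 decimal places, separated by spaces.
6.504 -2.567 -0.607

after link 1: o_1 = (0.0000, -2.0000, 0.0000)
after link 2: o_2 = (1.4142, -0.5858, 1.0000)
after link 3: o_3 = (1.7678, -1.6464, 0.1340)
after link 4: o_4 = (5.8209, -3.2501, -0.8660)
after link 5: o_5 = (6.5040, -2.5671, -0.6072)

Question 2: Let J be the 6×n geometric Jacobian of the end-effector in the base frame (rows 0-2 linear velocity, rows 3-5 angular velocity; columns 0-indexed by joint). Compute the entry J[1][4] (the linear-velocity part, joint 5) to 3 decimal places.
-0.183

axis z_4 = (0.7071,-0.7071,0.0000); lever o_n−o_4 = (0.6830,0.6830,0.2588)
cross product → J_v[:, 4] = (-0.1830,-0.1830,0.9659)
J_ω[:, 4] = z_4
entry J[1][4] = -0.1830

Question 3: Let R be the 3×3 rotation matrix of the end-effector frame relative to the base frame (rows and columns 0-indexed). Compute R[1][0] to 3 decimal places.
0.683

End-effector x-axis (col 0 of R) = (0.6830,0.6830,0.2588)
R[1][0] = 0.6830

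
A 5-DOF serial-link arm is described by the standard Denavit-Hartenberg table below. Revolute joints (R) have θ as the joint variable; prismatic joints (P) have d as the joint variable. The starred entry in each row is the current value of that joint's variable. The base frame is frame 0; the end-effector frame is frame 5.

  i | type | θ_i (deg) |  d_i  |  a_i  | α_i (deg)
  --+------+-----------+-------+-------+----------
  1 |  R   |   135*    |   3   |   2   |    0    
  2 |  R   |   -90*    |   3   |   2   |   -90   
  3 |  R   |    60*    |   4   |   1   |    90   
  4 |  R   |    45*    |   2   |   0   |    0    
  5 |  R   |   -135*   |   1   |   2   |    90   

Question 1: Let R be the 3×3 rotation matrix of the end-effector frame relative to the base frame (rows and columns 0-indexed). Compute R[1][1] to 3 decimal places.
End-effector y-axis (col 1 of R) = (0.6124,0.6124,0.5000)
R[1][1] = 0.6124

0.612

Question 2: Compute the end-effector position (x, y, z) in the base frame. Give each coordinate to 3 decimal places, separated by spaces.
after link 1: o_1 = (-1.4142, 1.4142, 3.0000)
after link 2: o_2 = (0.0000, 2.8284, 6.0000)
after link 3: o_3 = (-2.4749, 6.0104, 5.1340)
after link 4: o_4 = (-1.2501, 7.2352, 6.1340)
after link 5: o_5 = (0.7765, 6.4333, 6.6340)

0.776 6.433 6.634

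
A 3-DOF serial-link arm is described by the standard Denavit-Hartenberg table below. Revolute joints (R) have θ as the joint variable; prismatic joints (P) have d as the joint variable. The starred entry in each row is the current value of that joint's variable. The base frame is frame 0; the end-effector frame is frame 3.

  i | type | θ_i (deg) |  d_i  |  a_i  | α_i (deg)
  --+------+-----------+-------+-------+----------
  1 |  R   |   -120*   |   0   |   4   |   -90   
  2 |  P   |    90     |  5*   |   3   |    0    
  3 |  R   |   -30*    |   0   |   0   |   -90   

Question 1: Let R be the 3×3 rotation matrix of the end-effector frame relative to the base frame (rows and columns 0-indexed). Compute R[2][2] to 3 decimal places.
End-effector z-axis (col 2 of R) = (0.4330,0.7500,-0.5000)
R[2][2] = -0.5000

-0.500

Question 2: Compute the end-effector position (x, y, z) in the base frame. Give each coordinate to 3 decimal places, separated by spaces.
after link 1: o_1 = (-2.0000, -3.4641, 0.0000)
after link 2: o_2 = (2.3301, -5.9641, -3.0000)
after link 3: o_3 = (2.3301, -5.9641, -3.0000)

2.330 -5.964 -3.000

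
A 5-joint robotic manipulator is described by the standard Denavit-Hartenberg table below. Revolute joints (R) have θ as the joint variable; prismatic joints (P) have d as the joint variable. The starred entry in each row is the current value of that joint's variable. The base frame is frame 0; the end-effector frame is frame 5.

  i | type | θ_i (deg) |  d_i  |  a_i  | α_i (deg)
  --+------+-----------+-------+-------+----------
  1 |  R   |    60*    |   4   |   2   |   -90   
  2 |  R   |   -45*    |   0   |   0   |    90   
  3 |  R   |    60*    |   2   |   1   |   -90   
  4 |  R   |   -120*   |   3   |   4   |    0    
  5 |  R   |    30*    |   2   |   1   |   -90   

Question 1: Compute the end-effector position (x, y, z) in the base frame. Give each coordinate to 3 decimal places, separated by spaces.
-4.408 -4.367 5.155

after link 1: o_1 = (1.0000, 1.7321, 4.0000)
after link 2: o_2 = (1.0000, 1.7321, 4.0000)
after link 3: o_3 = (-0.2803, 1.2465, 5.7678)
after link 4: o_4 = (-2.5762, -3.1942, 5.6730)
after link 5: o_5 = (-4.4082, -4.3672, 5.1554)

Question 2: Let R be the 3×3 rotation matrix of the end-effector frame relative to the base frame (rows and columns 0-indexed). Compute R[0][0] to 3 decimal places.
End-effector x-axis (col 0 of R) = (-0.3536,-0.6124,0.7071)
R[0][0] = -0.3536

-0.354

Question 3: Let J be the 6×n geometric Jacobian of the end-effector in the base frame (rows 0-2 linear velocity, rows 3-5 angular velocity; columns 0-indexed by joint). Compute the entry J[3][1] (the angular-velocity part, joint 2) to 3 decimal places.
axis z_1 = (-0.8660,0.5000,0.0000); lever o_n−o_1 = (-5.4082,-6.0993,1.1554)
cross product → J_v[:, 1] = (0.5777,1.0006,7.9862)
J_ω[:, 1] = z_1
entry J[3][1] = -0.8660

-0.866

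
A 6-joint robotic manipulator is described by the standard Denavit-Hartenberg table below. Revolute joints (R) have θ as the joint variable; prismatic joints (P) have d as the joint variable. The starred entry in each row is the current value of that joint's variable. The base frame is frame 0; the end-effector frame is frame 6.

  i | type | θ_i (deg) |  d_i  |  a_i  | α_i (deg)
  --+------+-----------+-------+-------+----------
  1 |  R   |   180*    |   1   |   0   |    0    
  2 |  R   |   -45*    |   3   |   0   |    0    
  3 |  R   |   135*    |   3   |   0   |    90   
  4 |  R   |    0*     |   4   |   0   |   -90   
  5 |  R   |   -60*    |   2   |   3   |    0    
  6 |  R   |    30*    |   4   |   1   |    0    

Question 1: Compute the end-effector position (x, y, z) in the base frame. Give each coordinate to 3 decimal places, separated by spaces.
after link 1: o_1 = (0.0000, 0.0000, 1.0000)
after link 2: o_2 = (0.0000, 0.0000, 4.0000)
after link 3: o_3 = (0.0000, 0.0000, 7.0000)
after link 4: o_4 = (-4.0000, 0.0000, 7.0000)
after link 5: o_5 = (-6.5981, -1.5000, 9.0000)
after link 6: o_6 = (-7.0981, -2.3660, 13.0000)

-7.098 -2.366 13.000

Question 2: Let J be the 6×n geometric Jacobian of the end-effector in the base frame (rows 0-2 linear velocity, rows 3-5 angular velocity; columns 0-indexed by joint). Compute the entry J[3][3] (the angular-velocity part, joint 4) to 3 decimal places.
-1.000

axis z_3 = (-1.0000,0.0000,0.0000); lever o_n−o_3 = (-7.0981,-2.3660,6.0000)
cross product → J_v[:, 3] = (0.0000,6.0000,2.3660)
J_ω[:, 3] = z_3
entry J[3][3] = -1.0000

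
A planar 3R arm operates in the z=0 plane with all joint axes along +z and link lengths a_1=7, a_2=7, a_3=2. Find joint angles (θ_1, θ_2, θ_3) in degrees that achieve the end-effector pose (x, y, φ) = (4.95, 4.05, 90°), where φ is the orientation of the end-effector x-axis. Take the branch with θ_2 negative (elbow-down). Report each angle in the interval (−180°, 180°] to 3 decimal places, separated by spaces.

89.996 -134.999 135.003

wrist centre = target − a_3·(cos φ, sin φ) = (4.9500, 2.0500)
cos θ_2 = (28.7050−7²−7²)/(2·7·7) = -0.7071; θ_2 = -134.9988° (elbow-down)
β = atan2(2.0500,4.9500) = 22.4965°; ψ = atan2(-4.9499,2.0504) = -67.4994°
θ_1 = β − ψ = 89.9959°
θ_3 = φ − θ_1 − θ_2 = 135.0029° (wrapped to (-180°,180°])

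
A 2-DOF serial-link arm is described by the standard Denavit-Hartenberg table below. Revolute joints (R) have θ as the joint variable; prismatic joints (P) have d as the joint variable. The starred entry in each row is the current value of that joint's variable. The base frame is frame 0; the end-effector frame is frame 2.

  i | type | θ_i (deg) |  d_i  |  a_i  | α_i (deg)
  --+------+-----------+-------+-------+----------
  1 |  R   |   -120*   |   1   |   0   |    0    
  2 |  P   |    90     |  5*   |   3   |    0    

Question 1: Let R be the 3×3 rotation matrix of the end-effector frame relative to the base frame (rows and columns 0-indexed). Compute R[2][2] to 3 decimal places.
1.000

End-effector z-axis (col 2 of R) = (0.0000,0.0000,1.0000)
R[2][2] = 1.0000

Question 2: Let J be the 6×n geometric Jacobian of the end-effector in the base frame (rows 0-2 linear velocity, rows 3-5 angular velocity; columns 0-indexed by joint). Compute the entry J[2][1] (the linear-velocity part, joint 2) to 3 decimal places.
prismatic axis z_1 = (0.0000,0.0000,1.0000)
J_v[:, 1] = z_1; J_ω[:, 1] = (0,0,0)
entry J[2][1] = 1.0000

1.000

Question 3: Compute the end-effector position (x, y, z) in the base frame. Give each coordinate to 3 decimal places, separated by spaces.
after link 1: o_1 = (0.0000, 0.0000, 1.0000)
after link 2: o_2 = (2.5981, -1.5000, 6.0000)

2.598 -1.500 6.000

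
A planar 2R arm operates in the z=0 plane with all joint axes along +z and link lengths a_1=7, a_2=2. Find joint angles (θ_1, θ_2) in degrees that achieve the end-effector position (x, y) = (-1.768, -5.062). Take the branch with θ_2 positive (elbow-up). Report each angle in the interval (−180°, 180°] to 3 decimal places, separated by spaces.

cos θ_2 = (28.7497−7²−2²)/(2·7·2) = -0.8661; θ_2 = 150.0066° (elbow-up)
β = atan2(-5.0620,-1.7680) = -109.2527°; ψ = atan2(0.9998,5.2678) = 10.7465°
θ_1 = β − ψ = -119.9993°

-119.999 150.007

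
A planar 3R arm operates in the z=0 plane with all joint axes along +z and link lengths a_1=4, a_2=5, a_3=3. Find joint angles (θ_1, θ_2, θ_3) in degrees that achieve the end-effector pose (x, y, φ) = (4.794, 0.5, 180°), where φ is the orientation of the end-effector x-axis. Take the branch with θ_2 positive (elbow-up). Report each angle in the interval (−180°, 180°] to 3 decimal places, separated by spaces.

wrist centre = target − a_3·(cos φ, sin φ) = (7.7940, 0.5000)
cos θ_2 = (60.9964−4²−5²)/(2·4·5) = 0.4999; θ_2 = 60.0059° (elbow-up)
β = atan2(0.5000,7.7940) = 3.6706°; ψ = atan2(4.3304,6.4996) = 33.6739°
θ_1 = β − ψ = -30.0033°
θ_3 = φ − θ_1 − θ_2 = 149.9974° (wrapped to (-180°,180°])

-30.003 60.006 149.997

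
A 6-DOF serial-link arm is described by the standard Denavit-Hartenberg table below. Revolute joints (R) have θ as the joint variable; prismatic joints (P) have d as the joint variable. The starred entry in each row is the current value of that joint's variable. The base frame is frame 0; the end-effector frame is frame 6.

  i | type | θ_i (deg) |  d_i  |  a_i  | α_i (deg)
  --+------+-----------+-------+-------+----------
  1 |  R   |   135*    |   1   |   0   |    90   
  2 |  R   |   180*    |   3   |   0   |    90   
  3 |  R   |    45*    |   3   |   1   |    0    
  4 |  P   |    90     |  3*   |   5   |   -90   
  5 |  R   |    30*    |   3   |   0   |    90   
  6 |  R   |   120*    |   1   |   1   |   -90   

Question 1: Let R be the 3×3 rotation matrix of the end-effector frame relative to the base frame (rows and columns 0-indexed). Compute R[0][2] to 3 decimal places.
End-effector z-axis (col 2 of R) = (0.5000,-0.7500,0.4330)
R[0][2] = 0.5000

0.500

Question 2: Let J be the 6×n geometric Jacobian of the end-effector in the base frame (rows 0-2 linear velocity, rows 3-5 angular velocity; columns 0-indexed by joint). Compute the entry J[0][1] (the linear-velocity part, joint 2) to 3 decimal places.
5.032

axis z_1 = (0.7071,0.7071,0.0000); lever o_n−o_1 = (-0.7447,7.1883,7.1160)
cross product → J_v[:, 1] = (5.0318,-5.0318,5.6095)
J_ω[:, 1] = z_1
entry J[0][1] = 5.0318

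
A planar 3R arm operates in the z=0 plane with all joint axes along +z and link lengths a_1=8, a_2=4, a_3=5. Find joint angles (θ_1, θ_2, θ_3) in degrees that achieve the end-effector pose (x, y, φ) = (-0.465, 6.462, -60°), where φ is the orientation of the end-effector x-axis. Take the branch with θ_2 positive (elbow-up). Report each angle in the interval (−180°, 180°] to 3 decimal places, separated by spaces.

wrist centre = target − a_3·(cos φ, sin φ) = (-2.9650, 10.7921)
cos θ_2 = (125.2612−8²−4²)/(2·8·4) = 0.7072; θ_2 = 44.9919° (elbow-up)
β = atan2(10.7921,-2.9650) = 105.3623°; ψ = atan2(2.8280,10.8288) = 14.6363°
θ_1 = β − ψ = 90.7259°
θ_3 = φ − θ_1 − θ_2 = 164.2822° (wrapped to (-180°,180°])

90.726 44.992 164.282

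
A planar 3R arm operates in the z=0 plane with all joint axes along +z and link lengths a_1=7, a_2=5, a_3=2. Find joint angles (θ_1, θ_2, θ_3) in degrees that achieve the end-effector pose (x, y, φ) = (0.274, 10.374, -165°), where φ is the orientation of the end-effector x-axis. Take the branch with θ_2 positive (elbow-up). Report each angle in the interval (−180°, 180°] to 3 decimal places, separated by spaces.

wrist centre = target − a_3·(cos φ, sin φ) = (2.2059, 10.8916)
cos θ_2 = (123.4936−7²−5²)/(2·7·5) = 0.7071; θ_2 = 45.0045° (elbow-up)
β = atan2(10.8916,2.2059) = 78.5509°; ψ = atan2(3.5358,10.5353) = 18.5526°
θ_1 = β − ψ = 59.9983°
θ_3 = φ − θ_1 − θ_2 = 89.9972° (wrapped to (-180°,180°])

59.998 45.005 89.997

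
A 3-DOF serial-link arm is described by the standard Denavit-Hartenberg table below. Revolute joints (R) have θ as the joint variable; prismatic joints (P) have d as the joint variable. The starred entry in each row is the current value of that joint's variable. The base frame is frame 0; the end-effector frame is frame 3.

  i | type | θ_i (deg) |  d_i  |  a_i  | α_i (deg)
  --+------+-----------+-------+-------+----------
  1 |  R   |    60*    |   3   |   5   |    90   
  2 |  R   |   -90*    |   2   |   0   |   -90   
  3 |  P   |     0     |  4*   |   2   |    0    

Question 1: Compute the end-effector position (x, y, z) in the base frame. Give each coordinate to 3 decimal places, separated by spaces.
6.232 6.794 1.000

after link 1: o_1 = (2.5000, 4.3301, 3.0000)
after link 2: o_2 = (4.2321, 3.3301, 3.0000)
after link 3: o_3 = (6.2321, 6.7942, 1.0000)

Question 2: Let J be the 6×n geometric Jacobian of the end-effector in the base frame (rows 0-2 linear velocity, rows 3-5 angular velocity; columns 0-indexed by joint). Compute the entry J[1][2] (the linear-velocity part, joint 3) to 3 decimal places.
prismatic axis z_2 = (0.5000,0.8660,0.0000)
J_v[:, 2] = z_2; J_ω[:, 2] = (0,0,0)
entry J[1][2] = 0.8660

0.866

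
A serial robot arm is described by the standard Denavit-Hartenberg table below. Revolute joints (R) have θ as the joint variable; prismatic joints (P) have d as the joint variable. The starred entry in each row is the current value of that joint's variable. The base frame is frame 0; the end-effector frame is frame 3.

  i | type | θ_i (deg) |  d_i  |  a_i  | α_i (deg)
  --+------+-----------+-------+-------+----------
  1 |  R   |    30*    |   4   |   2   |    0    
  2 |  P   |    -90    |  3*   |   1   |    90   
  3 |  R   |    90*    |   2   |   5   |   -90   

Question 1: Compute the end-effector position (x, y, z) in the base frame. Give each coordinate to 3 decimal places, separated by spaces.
after link 1: o_1 = (1.7321, 1.0000, 4.0000)
after link 2: o_2 = (2.2321, 0.1340, 7.0000)
after link 3: o_3 = (0.5000, -0.8660, 12.0000)

0.500 -0.866 12.000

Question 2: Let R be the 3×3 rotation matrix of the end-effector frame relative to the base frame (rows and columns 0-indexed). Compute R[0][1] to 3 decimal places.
End-effector y-axis (col 1 of R) = (0.8660,0.5000,-0.0000)
R[0][1] = 0.8660

0.866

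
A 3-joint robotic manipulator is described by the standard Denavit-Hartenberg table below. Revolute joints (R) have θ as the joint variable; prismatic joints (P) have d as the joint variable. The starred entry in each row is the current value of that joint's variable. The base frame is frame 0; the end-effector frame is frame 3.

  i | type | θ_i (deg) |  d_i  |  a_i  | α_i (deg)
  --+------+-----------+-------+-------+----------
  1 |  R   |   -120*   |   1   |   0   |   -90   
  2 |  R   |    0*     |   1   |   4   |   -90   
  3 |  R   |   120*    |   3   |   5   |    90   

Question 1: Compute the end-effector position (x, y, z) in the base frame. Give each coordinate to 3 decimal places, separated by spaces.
after link 1: o_1 = (0.0000, 0.0000, 1.0000)
after link 2: o_2 = (-1.1340, -3.9641, 1.0000)
after link 3: o_3 = (-3.6340, 0.3660, -2.0000)

-3.634 0.366 -2.000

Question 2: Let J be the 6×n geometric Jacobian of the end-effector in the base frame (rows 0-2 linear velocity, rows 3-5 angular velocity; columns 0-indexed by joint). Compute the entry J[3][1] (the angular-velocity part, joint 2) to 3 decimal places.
axis z_1 = (0.8660,-0.5000,0.0000); lever o_n−o_1 = (-3.6340,0.3660,-3.0000)
cross product → J_v[:, 1] = (1.5000,2.5981,-1.5000)
J_ω[:, 1] = z_1
entry J[3][1] = 0.8660

0.866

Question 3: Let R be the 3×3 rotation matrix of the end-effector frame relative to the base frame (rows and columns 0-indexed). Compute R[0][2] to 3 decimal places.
End-effector z-axis (col 2 of R) = (-0.8660,-0.5000,-0.0000)
R[0][2] = -0.8660

-0.866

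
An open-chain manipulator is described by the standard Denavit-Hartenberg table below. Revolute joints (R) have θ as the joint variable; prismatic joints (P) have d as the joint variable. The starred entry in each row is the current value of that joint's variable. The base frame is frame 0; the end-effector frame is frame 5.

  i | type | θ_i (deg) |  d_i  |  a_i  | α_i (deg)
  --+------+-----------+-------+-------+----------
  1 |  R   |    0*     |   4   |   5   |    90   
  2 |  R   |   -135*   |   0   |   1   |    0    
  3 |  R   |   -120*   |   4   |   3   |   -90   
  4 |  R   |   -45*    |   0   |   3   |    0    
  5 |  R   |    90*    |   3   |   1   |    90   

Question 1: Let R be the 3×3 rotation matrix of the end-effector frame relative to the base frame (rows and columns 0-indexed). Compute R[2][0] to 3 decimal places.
End-effector x-axis (col 0 of R) = (-0.1830,0.7071,0.6830)
R[2][0] = 0.6830

0.683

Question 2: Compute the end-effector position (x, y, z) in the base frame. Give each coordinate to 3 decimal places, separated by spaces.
after link 1: o_1 = (5.0000, 0.0000, 4.0000)
after link 2: o_2 = (4.2929, -0.0000, 3.2929)
after link 3: o_3 = (3.5164, -4.0000, 6.1907)
after link 4: o_4 = (2.9674, -6.1213, 8.2397)
after link 5: o_5 = (-0.1134, -5.4142, 8.1463)

-0.113 -5.414 8.146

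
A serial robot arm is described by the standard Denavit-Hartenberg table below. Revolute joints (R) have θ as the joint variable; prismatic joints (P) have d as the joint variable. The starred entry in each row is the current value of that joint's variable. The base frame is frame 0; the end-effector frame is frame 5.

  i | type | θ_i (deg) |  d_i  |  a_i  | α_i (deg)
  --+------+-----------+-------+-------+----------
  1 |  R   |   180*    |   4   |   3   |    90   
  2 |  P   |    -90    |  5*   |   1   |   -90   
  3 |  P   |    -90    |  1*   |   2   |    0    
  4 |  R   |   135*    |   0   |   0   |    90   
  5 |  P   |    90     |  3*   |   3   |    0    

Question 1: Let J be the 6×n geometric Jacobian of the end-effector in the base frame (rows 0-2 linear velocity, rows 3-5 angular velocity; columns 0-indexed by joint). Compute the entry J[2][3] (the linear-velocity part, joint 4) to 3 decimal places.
axis z_3 = (-1.0000,0.0000,0.0000); lever o_n−o_3 = (-3.0000,2.1213,-2.1213)
cross product → J_v[:, 3] = (-0.0000,-2.1213,-2.1213)
J_ω[:, 3] = z_3
entry J[2][3] = -2.1213

-2.121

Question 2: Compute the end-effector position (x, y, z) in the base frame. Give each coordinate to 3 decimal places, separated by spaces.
after link 1: o_1 = (-3.0000, 0.0000, 4.0000)
after link 2: o_2 = (-3.0000, 5.0000, 3.0000)
after link 3: o_3 = (-4.0000, 7.0000, 3.0000)
after link 4: o_4 = (-4.0000, 7.0000, 3.0000)
after link 5: o_5 = (-7.0000, 9.1213, 0.8787)

-7.000 9.121 0.879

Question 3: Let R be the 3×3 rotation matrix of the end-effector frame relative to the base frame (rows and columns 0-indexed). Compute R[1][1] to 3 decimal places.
End-effector y-axis (col 1 of R) = (0.0000,0.7071,0.7071)
R[1][1] = 0.7071

0.707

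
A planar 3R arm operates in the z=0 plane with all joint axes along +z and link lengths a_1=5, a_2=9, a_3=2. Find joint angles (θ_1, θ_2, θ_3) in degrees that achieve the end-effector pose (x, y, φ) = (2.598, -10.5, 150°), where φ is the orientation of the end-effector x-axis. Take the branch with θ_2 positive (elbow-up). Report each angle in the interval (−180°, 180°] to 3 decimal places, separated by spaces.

wrist centre = target − a_3·(cos φ, sin φ) = (4.3301, -11.5000)
cos θ_2 = (150.9993−5²−9²)/(2·5·9) = 0.5000; θ_2 = 60.0005° (elbow-up)
β = atan2(-11.5000,4.3301) = -69.3673°; ψ = atan2(7.7943,9.4999) = 39.3673°
θ_1 = β − ψ = -108.7347°
θ_3 = φ − θ_1 − θ_2 = -161.2658° (wrapped to (-180°,180°])

-108.735 60.000 -161.266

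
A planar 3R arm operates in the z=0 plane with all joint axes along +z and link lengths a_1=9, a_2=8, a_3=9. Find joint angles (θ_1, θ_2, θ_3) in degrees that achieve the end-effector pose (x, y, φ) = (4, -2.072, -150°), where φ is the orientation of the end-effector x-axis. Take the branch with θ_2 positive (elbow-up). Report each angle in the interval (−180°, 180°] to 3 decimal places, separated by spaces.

wrist centre = target − a_3·(cos φ, sin φ) = (11.7942, 2.4280)
cos θ_2 = (144.9990−9²−8²)/(2·9·8) = -0.0000; θ_2 = 90.0004° (elbow-up)
β = atan2(2.4280,11.7942) = 11.6326°; ψ = atan2(8.0000,8.9999) = 41.6337°
θ_1 = β − ψ = -30.0011°
θ_3 = φ − θ_1 − θ_2 = 150.0007° (wrapped to (-180°,180°])

-30.001 90.000 150.001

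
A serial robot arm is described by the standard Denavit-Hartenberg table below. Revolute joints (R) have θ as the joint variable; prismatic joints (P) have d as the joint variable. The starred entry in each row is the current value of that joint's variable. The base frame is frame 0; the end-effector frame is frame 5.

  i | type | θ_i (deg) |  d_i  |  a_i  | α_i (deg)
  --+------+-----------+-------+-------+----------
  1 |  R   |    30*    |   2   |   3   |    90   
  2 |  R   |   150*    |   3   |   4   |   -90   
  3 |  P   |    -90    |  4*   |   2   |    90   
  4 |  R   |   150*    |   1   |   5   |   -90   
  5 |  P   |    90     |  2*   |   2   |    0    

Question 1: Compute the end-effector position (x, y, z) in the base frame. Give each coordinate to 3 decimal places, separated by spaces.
-3.382 -1.571 0.371

after link 1: o_1 = (2.5981, 1.5000, 2.0000)
after link 2: o_2 = (1.0981, -2.8301, 4.0000)
after link 3: o_3 = (0.3660, -5.5622, 0.5359)
after link 4: o_4 = (-2.1316, -2.0042, -2.1292)
after link 5: o_5 = (-3.3816, -1.5712, 0.3708)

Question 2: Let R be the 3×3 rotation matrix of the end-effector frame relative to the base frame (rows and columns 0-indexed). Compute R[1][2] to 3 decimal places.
End-effector z-axis (col 2 of R) = (0.1250,0.6495,0.7500)
R[1][2] = 0.6495

0.650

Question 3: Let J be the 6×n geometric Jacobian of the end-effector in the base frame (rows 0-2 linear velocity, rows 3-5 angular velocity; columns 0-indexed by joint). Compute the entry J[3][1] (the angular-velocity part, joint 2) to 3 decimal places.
axis z_1 = (0.5000,-0.8660,0.0000); lever o_n−o_1 = (-5.9796,-3.0712,-1.6292)
cross product → J_v[:, 1] = (1.4109,0.8146,-6.7141)
J_ω[:, 1] = z_1
entry J[3][1] = 0.5000

0.500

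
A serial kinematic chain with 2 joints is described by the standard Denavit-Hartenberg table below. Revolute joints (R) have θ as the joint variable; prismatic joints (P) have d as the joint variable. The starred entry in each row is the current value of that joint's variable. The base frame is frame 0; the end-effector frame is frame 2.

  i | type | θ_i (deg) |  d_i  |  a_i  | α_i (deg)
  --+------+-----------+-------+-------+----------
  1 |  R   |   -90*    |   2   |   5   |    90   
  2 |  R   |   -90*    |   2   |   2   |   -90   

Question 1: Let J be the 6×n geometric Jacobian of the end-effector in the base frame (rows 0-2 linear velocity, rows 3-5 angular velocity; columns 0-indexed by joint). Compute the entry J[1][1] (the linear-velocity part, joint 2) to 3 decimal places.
axis z_1 = (-1.0000,-0.0000,0.0000); lever o_n−o_1 = (-2.0000,0.0000,-2.0000)
cross product → J_v[:, 1] = (0.0000,-2.0000,-0.0000)
J_ω[:, 1] = z_1
entry J[1][1] = -2.0000

-2.000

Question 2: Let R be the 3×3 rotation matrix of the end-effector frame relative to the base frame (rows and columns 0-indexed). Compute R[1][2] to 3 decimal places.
-1.000

End-effector z-axis (col 2 of R) = (0.0000,-1.0000,0.0000)
R[1][2] = -1.0000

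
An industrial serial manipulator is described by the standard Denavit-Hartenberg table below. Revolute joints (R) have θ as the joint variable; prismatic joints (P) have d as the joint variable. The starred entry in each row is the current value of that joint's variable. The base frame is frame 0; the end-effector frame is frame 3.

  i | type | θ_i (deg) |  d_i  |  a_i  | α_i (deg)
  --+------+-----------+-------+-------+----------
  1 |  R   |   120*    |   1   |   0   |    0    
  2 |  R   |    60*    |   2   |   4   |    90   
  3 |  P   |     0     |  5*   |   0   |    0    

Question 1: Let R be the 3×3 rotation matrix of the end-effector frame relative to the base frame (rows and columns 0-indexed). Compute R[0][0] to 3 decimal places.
End-effector x-axis (col 0 of R) = (-1.0000,0.0000,0.0000)
R[0][0] = -1.0000

-1.000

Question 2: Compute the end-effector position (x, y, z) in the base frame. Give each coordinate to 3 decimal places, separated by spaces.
after link 1: o_1 = (0.0000, 0.0000, 1.0000)
after link 2: o_2 = (-4.0000, 0.0000, 3.0000)
after link 3: o_3 = (-4.0000, 5.0000, 3.0000)

-4.000 5.000 3.000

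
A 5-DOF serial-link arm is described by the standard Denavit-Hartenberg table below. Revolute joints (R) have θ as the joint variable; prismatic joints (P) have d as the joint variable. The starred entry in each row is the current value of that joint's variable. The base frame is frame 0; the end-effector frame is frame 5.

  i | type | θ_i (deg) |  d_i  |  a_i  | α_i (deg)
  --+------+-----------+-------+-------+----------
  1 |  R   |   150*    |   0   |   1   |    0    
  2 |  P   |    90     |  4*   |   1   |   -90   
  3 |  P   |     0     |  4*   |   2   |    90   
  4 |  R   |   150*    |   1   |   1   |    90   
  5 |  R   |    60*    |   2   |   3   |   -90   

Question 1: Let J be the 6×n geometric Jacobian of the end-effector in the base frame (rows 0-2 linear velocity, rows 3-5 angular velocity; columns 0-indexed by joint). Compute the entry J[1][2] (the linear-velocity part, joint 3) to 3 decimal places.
-0.500

prismatic axis z_2 = (0.8660,-0.5000,0.0000)
J_v[:, 2] = z_2; J_ω[:, 2] = (0,0,0)
entry J[1][2] = -0.5000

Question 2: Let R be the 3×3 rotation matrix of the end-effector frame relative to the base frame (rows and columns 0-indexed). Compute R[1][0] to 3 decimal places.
0.250

End-effector x-axis (col 0 of R) = (0.4330,0.2500,0.8660)
R[1][0] = 0.2500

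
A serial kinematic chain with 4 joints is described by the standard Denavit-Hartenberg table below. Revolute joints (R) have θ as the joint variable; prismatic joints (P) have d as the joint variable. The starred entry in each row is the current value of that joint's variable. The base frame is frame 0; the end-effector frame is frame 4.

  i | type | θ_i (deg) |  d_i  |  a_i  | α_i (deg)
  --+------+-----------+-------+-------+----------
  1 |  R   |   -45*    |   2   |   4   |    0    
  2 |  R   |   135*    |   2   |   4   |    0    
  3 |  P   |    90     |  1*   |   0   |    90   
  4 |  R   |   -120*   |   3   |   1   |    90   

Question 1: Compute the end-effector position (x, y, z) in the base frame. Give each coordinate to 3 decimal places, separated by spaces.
after link 1: o_1 = (2.8284, -2.8284, 2.0000)
after link 2: o_2 = (2.8284, 1.1716, 4.0000)
after link 3: o_3 = (2.8284, 1.1716, 5.0000)
after link 4: o_4 = (3.3284, 4.1716, 4.1340)

3.328 4.172 4.134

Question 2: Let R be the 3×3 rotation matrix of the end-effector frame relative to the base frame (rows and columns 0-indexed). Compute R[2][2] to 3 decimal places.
End-effector z-axis (col 2 of R) = (0.8660,-0.0000,0.5000)
R[2][2] = 0.5000

0.500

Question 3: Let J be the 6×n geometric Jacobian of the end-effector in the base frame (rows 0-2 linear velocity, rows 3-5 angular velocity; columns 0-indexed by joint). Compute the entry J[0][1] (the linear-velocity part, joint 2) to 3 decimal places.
-7.000

axis z_1 = (0.0000,0.0000,1.0000); lever o_n−o_1 = (0.5000,7.0000,2.1340)
cross product → J_v[:, 1] = (-7.0000,0.5000,0.0000)
J_ω[:, 1] = z_1
entry J[0][1] = -7.0000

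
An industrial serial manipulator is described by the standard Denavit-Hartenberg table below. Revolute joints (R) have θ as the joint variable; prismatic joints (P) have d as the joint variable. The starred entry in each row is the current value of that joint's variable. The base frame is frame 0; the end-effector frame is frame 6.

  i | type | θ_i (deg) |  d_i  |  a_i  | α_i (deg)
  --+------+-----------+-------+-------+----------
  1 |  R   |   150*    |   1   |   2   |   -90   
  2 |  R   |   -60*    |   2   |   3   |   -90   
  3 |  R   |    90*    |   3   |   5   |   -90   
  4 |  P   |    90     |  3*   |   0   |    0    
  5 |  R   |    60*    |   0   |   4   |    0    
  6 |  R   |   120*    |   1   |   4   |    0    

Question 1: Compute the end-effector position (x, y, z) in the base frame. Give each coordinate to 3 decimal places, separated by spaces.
-5.281 2.513 -2.366

after link 1: o_1 = (-1.7321, 1.0000, 1.0000)
after link 2: o_2 = (-4.0311, 0.0179, 3.5981)
after link 3: o_3 = (-3.7811, 5.6471, 2.0981)
after link 4: o_4 = (-2.4821, 4.8971, -0.5000)
after link 5: o_5 = (-2.7141, 1.0311, 0.5000)
after link 6: o_6 = (-5.2811, 2.5131, -2.3660)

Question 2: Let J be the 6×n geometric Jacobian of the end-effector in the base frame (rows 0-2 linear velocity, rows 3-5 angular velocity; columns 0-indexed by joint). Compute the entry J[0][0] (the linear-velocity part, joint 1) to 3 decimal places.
axis z_0 = ẑ; lever o_n−o_0 = (-5.2811,2.5131,-2.3660)
cross product → J_v[:, 0] = (-2.5131,-5.2811,0.0000)
J_ω[:, 0] = z_0
entry J[0][0] = -2.5131

-2.513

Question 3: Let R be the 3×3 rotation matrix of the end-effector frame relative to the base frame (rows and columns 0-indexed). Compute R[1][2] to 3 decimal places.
-0.250

End-effector z-axis (col 2 of R) = (0.4330,-0.2500,-0.8660)
R[1][2] = -0.2500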